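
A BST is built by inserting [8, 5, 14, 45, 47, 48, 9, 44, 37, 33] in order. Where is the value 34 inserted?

Starting tree (level order): [8, 5, 14, None, None, 9, 45, None, None, 44, 47, 37, None, None, 48, 33]
Insertion path: 8 -> 14 -> 45 -> 44 -> 37 -> 33
Result: insert 34 as right child of 33
Final tree (level order): [8, 5, 14, None, None, 9, 45, None, None, 44, 47, 37, None, None, 48, 33, None, None, None, None, 34]


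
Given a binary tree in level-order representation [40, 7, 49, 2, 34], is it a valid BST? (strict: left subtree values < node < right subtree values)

Level-order array: [40, 7, 49, 2, 34]
Validate using subtree bounds (lo, hi): at each node, require lo < value < hi,
then recurse left with hi=value and right with lo=value.
Preorder trace (stopping at first violation):
  at node 40 with bounds (-inf, +inf): OK
  at node 7 with bounds (-inf, 40): OK
  at node 2 with bounds (-inf, 7): OK
  at node 34 with bounds (7, 40): OK
  at node 49 with bounds (40, +inf): OK
No violation found at any node.
Result: Valid BST


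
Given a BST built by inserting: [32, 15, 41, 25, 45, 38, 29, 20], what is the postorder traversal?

Tree insertion order: [32, 15, 41, 25, 45, 38, 29, 20]
Tree (level-order array): [32, 15, 41, None, 25, 38, 45, 20, 29]
Postorder traversal: [20, 29, 25, 15, 38, 45, 41, 32]


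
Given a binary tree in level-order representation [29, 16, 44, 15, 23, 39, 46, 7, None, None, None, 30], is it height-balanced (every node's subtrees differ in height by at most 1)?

Tree (level-order array): [29, 16, 44, 15, 23, 39, 46, 7, None, None, None, 30]
Definition: a tree is height-balanced if, at every node, |h(left) - h(right)| <= 1 (empty subtree has height -1).
Bottom-up per-node check:
  node 7: h_left=-1, h_right=-1, diff=0 [OK], height=0
  node 15: h_left=0, h_right=-1, diff=1 [OK], height=1
  node 23: h_left=-1, h_right=-1, diff=0 [OK], height=0
  node 16: h_left=1, h_right=0, diff=1 [OK], height=2
  node 30: h_left=-1, h_right=-1, diff=0 [OK], height=0
  node 39: h_left=0, h_right=-1, diff=1 [OK], height=1
  node 46: h_left=-1, h_right=-1, diff=0 [OK], height=0
  node 44: h_left=1, h_right=0, diff=1 [OK], height=2
  node 29: h_left=2, h_right=2, diff=0 [OK], height=3
All nodes satisfy the balance condition.
Result: Balanced


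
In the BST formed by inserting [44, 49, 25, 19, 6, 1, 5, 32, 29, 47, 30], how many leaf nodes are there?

Tree built from: [44, 49, 25, 19, 6, 1, 5, 32, 29, 47, 30]
Tree (level-order array): [44, 25, 49, 19, 32, 47, None, 6, None, 29, None, None, None, 1, None, None, 30, None, 5]
Rule: A leaf has 0 children.
Per-node child counts:
  node 44: 2 child(ren)
  node 25: 2 child(ren)
  node 19: 1 child(ren)
  node 6: 1 child(ren)
  node 1: 1 child(ren)
  node 5: 0 child(ren)
  node 32: 1 child(ren)
  node 29: 1 child(ren)
  node 30: 0 child(ren)
  node 49: 1 child(ren)
  node 47: 0 child(ren)
Matching nodes: [5, 30, 47]
Count of leaf nodes: 3


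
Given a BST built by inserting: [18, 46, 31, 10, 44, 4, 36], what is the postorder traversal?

Tree insertion order: [18, 46, 31, 10, 44, 4, 36]
Tree (level-order array): [18, 10, 46, 4, None, 31, None, None, None, None, 44, 36]
Postorder traversal: [4, 10, 36, 44, 31, 46, 18]


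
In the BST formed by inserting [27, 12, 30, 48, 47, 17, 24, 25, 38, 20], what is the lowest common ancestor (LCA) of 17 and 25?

Tree insertion order: [27, 12, 30, 48, 47, 17, 24, 25, 38, 20]
Tree (level-order array): [27, 12, 30, None, 17, None, 48, None, 24, 47, None, 20, 25, 38]
In a BST, the LCA of p=17, q=25 is the first node v on the
root-to-leaf path with p <= v <= q (go left if both < v, right if both > v).
Walk from root:
  at 27: both 17 and 25 < 27, go left
  at 12: both 17 and 25 > 12, go right
  at 17: 17 <= 17 <= 25, this is the LCA
LCA = 17


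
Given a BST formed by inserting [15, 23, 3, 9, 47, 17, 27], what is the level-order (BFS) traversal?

Tree insertion order: [15, 23, 3, 9, 47, 17, 27]
Tree (level-order array): [15, 3, 23, None, 9, 17, 47, None, None, None, None, 27]
BFS from the root, enqueuing left then right child of each popped node:
  queue [15] -> pop 15, enqueue [3, 23], visited so far: [15]
  queue [3, 23] -> pop 3, enqueue [9], visited so far: [15, 3]
  queue [23, 9] -> pop 23, enqueue [17, 47], visited so far: [15, 3, 23]
  queue [9, 17, 47] -> pop 9, enqueue [none], visited so far: [15, 3, 23, 9]
  queue [17, 47] -> pop 17, enqueue [none], visited so far: [15, 3, 23, 9, 17]
  queue [47] -> pop 47, enqueue [27], visited so far: [15, 3, 23, 9, 17, 47]
  queue [27] -> pop 27, enqueue [none], visited so far: [15, 3, 23, 9, 17, 47, 27]
Result: [15, 3, 23, 9, 17, 47, 27]


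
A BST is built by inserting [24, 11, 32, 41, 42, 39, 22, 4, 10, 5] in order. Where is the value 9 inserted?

Starting tree (level order): [24, 11, 32, 4, 22, None, 41, None, 10, None, None, 39, 42, 5]
Insertion path: 24 -> 11 -> 4 -> 10 -> 5
Result: insert 9 as right child of 5
Final tree (level order): [24, 11, 32, 4, 22, None, 41, None, 10, None, None, 39, 42, 5, None, None, None, None, None, None, 9]


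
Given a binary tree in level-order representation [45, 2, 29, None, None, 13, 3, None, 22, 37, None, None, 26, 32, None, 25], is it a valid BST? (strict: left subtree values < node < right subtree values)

Level-order array: [45, 2, 29, None, None, 13, 3, None, 22, 37, None, None, 26, 32, None, 25]
Validate using subtree bounds (lo, hi): at each node, require lo < value < hi,
then recurse left with hi=value and right with lo=value.
Preorder trace (stopping at first violation):
  at node 45 with bounds (-inf, +inf): OK
  at node 2 with bounds (-inf, 45): OK
  at node 29 with bounds (45, +inf): VIOLATION
Node 29 violates its bound: not (45 < 29 < +inf).
Result: Not a valid BST


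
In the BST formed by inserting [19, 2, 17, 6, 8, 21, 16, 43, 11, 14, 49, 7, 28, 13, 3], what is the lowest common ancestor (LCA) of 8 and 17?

Tree insertion order: [19, 2, 17, 6, 8, 21, 16, 43, 11, 14, 49, 7, 28, 13, 3]
Tree (level-order array): [19, 2, 21, None, 17, None, 43, 6, None, 28, 49, 3, 8, None, None, None, None, None, None, 7, 16, None, None, 11, None, None, 14, 13]
In a BST, the LCA of p=8, q=17 is the first node v on the
root-to-leaf path with p <= v <= q (go left if both < v, right if both > v).
Walk from root:
  at 19: both 8 and 17 < 19, go left
  at 2: both 8 and 17 > 2, go right
  at 17: 8 <= 17 <= 17, this is the LCA
LCA = 17


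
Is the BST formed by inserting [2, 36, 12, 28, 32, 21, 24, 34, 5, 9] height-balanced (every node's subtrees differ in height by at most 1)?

Tree (level-order array): [2, None, 36, 12, None, 5, 28, None, 9, 21, 32, None, None, None, 24, None, 34]
Definition: a tree is height-balanced if, at every node, |h(left) - h(right)| <= 1 (empty subtree has height -1).
Bottom-up per-node check:
  node 9: h_left=-1, h_right=-1, diff=0 [OK], height=0
  node 5: h_left=-1, h_right=0, diff=1 [OK], height=1
  node 24: h_left=-1, h_right=-1, diff=0 [OK], height=0
  node 21: h_left=-1, h_right=0, diff=1 [OK], height=1
  node 34: h_left=-1, h_right=-1, diff=0 [OK], height=0
  node 32: h_left=-1, h_right=0, diff=1 [OK], height=1
  node 28: h_left=1, h_right=1, diff=0 [OK], height=2
  node 12: h_left=1, h_right=2, diff=1 [OK], height=3
  node 36: h_left=3, h_right=-1, diff=4 [FAIL (|3--1|=4 > 1)], height=4
  node 2: h_left=-1, h_right=4, diff=5 [FAIL (|-1-4|=5 > 1)], height=5
Node 36 violates the condition: |3 - -1| = 4 > 1.
Result: Not balanced


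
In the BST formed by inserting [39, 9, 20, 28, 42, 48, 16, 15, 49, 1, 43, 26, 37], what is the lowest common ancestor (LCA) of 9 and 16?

Tree insertion order: [39, 9, 20, 28, 42, 48, 16, 15, 49, 1, 43, 26, 37]
Tree (level-order array): [39, 9, 42, 1, 20, None, 48, None, None, 16, 28, 43, 49, 15, None, 26, 37]
In a BST, the LCA of p=9, q=16 is the first node v on the
root-to-leaf path with p <= v <= q (go left if both < v, right if both > v).
Walk from root:
  at 39: both 9 and 16 < 39, go left
  at 9: 9 <= 9 <= 16, this is the LCA
LCA = 9


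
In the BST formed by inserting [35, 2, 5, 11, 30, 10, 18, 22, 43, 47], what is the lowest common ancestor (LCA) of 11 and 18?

Tree insertion order: [35, 2, 5, 11, 30, 10, 18, 22, 43, 47]
Tree (level-order array): [35, 2, 43, None, 5, None, 47, None, 11, None, None, 10, 30, None, None, 18, None, None, 22]
In a BST, the LCA of p=11, q=18 is the first node v on the
root-to-leaf path with p <= v <= q (go left if both < v, right if both > v).
Walk from root:
  at 35: both 11 and 18 < 35, go left
  at 2: both 11 and 18 > 2, go right
  at 5: both 11 and 18 > 5, go right
  at 11: 11 <= 11 <= 18, this is the LCA
LCA = 11


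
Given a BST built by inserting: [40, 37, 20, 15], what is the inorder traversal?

Tree insertion order: [40, 37, 20, 15]
Tree (level-order array): [40, 37, None, 20, None, 15]
Inorder traversal: [15, 20, 37, 40]


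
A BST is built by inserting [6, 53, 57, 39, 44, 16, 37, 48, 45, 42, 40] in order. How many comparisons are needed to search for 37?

Search path for 37: 6 -> 53 -> 39 -> 16 -> 37
Found: True
Comparisons: 5


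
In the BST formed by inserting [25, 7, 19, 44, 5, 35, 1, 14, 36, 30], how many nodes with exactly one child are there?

Tree built from: [25, 7, 19, 44, 5, 35, 1, 14, 36, 30]
Tree (level-order array): [25, 7, 44, 5, 19, 35, None, 1, None, 14, None, 30, 36]
Rule: These are nodes with exactly 1 non-null child.
Per-node child counts:
  node 25: 2 child(ren)
  node 7: 2 child(ren)
  node 5: 1 child(ren)
  node 1: 0 child(ren)
  node 19: 1 child(ren)
  node 14: 0 child(ren)
  node 44: 1 child(ren)
  node 35: 2 child(ren)
  node 30: 0 child(ren)
  node 36: 0 child(ren)
Matching nodes: [5, 19, 44]
Count of nodes with exactly one child: 3


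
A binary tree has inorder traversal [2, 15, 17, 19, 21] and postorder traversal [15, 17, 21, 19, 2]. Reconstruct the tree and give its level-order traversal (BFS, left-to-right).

Inorder:   [2, 15, 17, 19, 21]
Postorder: [15, 17, 21, 19, 2]
Algorithm: postorder visits root last, so walk postorder right-to-left;
each value is the root of the current inorder slice — split it at that
value, recurse on the right subtree first, then the left.
Recursive splits:
  root=2; inorder splits into left=[], right=[15, 17, 19, 21]
  root=19; inorder splits into left=[15, 17], right=[21]
  root=21; inorder splits into left=[], right=[]
  root=17; inorder splits into left=[15], right=[]
  root=15; inorder splits into left=[], right=[]
Reconstructed level-order: [2, 19, 17, 21, 15]


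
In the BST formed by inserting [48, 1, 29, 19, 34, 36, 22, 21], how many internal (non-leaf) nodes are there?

Tree built from: [48, 1, 29, 19, 34, 36, 22, 21]
Tree (level-order array): [48, 1, None, None, 29, 19, 34, None, 22, None, 36, 21]
Rule: An internal node has at least one child.
Per-node child counts:
  node 48: 1 child(ren)
  node 1: 1 child(ren)
  node 29: 2 child(ren)
  node 19: 1 child(ren)
  node 22: 1 child(ren)
  node 21: 0 child(ren)
  node 34: 1 child(ren)
  node 36: 0 child(ren)
Matching nodes: [48, 1, 29, 19, 22, 34]
Count of internal (non-leaf) nodes: 6


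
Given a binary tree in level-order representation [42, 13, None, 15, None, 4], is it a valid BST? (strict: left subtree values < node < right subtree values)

Level-order array: [42, 13, None, 15, None, 4]
Validate using subtree bounds (lo, hi): at each node, require lo < value < hi,
then recurse left with hi=value and right with lo=value.
Preorder trace (stopping at first violation):
  at node 42 with bounds (-inf, +inf): OK
  at node 13 with bounds (-inf, 42): OK
  at node 15 with bounds (-inf, 13): VIOLATION
Node 15 violates its bound: not (-inf < 15 < 13).
Result: Not a valid BST


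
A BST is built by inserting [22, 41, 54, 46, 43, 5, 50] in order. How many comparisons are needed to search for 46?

Search path for 46: 22 -> 41 -> 54 -> 46
Found: True
Comparisons: 4


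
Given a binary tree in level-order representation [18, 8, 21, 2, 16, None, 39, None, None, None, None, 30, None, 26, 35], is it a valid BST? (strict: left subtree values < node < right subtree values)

Level-order array: [18, 8, 21, 2, 16, None, 39, None, None, None, None, 30, None, 26, 35]
Validate using subtree bounds (lo, hi): at each node, require lo < value < hi,
then recurse left with hi=value and right with lo=value.
Preorder trace (stopping at first violation):
  at node 18 with bounds (-inf, +inf): OK
  at node 8 with bounds (-inf, 18): OK
  at node 2 with bounds (-inf, 8): OK
  at node 16 with bounds (8, 18): OK
  at node 21 with bounds (18, +inf): OK
  at node 39 with bounds (21, +inf): OK
  at node 30 with bounds (21, 39): OK
  at node 26 with bounds (21, 30): OK
  at node 35 with bounds (30, 39): OK
No violation found at any node.
Result: Valid BST


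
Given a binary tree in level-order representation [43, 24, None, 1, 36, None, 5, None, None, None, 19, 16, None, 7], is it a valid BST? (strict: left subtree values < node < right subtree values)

Level-order array: [43, 24, None, 1, 36, None, 5, None, None, None, 19, 16, None, 7]
Validate using subtree bounds (lo, hi): at each node, require lo < value < hi,
then recurse left with hi=value and right with lo=value.
Preorder trace (stopping at first violation):
  at node 43 with bounds (-inf, +inf): OK
  at node 24 with bounds (-inf, 43): OK
  at node 1 with bounds (-inf, 24): OK
  at node 5 with bounds (1, 24): OK
  at node 19 with bounds (5, 24): OK
  at node 16 with bounds (5, 19): OK
  at node 7 with bounds (5, 16): OK
  at node 36 with bounds (24, 43): OK
No violation found at any node.
Result: Valid BST


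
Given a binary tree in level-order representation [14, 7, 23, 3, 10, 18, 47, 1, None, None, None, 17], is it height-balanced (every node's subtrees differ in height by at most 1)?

Tree (level-order array): [14, 7, 23, 3, 10, 18, 47, 1, None, None, None, 17]
Definition: a tree is height-balanced if, at every node, |h(left) - h(right)| <= 1 (empty subtree has height -1).
Bottom-up per-node check:
  node 1: h_left=-1, h_right=-1, diff=0 [OK], height=0
  node 3: h_left=0, h_right=-1, diff=1 [OK], height=1
  node 10: h_left=-1, h_right=-1, diff=0 [OK], height=0
  node 7: h_left=1, h_right=0, diff=1 [OK], height=2
  node 17: h_left=-1, h_right=-1, diff=0 [OK], height=0
  node 18: h_left=0, h_right=-1, diff=1 [OK], height=1
  node 47: h_left=-1, h_right=-1, diff=0 [OK], height=0
  node 23: h_left=1, h_right=0, diff=1 [OK], height=2
  node 14: h_left=2, h_right=2, diff=0 [OK], height=3
All nodes satisfy the balance condition.
Result: Balanced


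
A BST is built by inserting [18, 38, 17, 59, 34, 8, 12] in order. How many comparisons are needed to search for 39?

Search path for 39: 18 -> 38 -> 59
Found: False
Comparisons: 3


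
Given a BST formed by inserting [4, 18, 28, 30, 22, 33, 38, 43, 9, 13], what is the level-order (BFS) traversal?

Tree insertion order: [4, 18, 28, 30, 22, 33, 38, 43, 9, 13]
Tree (level-order array): [4, None, 18, 9, 28, None, 13, 22, 30, None, None, None, None, None, 33, None, 38, None, 43]
BFS from the root, enqueuing left then right child of each popped node:
  queue [4] -> pop 4, enqueue [18], visited so far: [4]
  queue [18] -> pop 18, enqueue [9, 28], visited so far: [4, 18]
  queue [9, 28] -> pop 9, enqueue [13], visited so far: [4, 18, 9]
  queue [28, 13] -> pop 28, enqueue [22, 30], visited so far: [4, 18, 9, 28]
  queue [13, 22, 30] -> pop 13, enqueue [none], visited so far: [4, 18, 9, 28, 13]
  queue [22, 30] -> pop 22, enqueue [none], visited so far: [4, 18, 9, 28, 13, 22]
  queue [30] -> pop 30, enqueue [33], visited so far: [4, 18, 9, 28, 13, 22, 30]
  queue [33] -> pop 33, enqueue [38], visited so far: [4, 18, 9, 28, 13, 22, 30, 33]
  queue [38] -> pop 38, enqueue [43], visited so far: [4, 18, 9, 28, 13, 22, 30, 33, 38]
  queue [43] -> pop 43, enqueue [none], visited so far: [4, 18, 9, 28, 13, 22, 30, 33, 38, 43]
Result: [4, 18, 9, 28, 13, 22, 30, 33, 38, 43]


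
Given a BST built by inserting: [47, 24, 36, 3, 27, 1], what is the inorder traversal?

Tree insertion order: [47, 24, 36, 3, 27, 1]
Tree (level-order array): [47, 24, None, 3, 36, 1, None, 27]
Inorder traversal: [1, 3, 24, 27, 36, 47]


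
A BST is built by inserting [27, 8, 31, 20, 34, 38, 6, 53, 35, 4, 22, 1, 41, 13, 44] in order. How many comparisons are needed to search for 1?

Search path for 1: 27 -> 8 -> 6 -> 4 -> 1
Found: True
Comparisons: 5


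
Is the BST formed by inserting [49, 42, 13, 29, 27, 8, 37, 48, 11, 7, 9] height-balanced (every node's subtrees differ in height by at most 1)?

Tree (level-order array): [49, 42, None, 13, 48, 8, 29, None, None, 7, 11, 27, 37, None, None, 9]
Definition: a tree is height-balanced if, at every node, |h(left) - h(right)| <= 1 (empty subtree has height -1).
Bottom-up per-node check:
  node 7: h_left=-1, h_right=-1, diff=0 [OK], height=0
  node 9: h_left=-1, h_right=-1, diff=0 [OK], height=0
  node 11: h_left=0, h_right=-1, diff=1 [OK], height=1
  node 8: h_left=0, h_right=1, diff=1 [OK], height=2
  node 27: h_left=-1, h_right=-1, diff=0 [OK], height=0
  node 37: h_left=-1, h_right=-1, diff=0 [OK], height=0
  node 29: h_left=0, h_right=0, diff=0 [OK], height=1
  node 13: h_left=2, h_right=1, diff=1 [OK], height=3
  node 48: h_left=-1, h_right=-1, diff=0 [OK], height=0
  node 42: h_left=3, h_right=0, diff=3 [FAIL (|3-0|=3 > 1)], height=4
  node 49: h_left=4, h_right=-1, diff=5 [FAIL (|4--1|=5 > 1)], height=5
Node 42 violates the condition: |3 - 0| = 3 > 1.
Result: Not balanced


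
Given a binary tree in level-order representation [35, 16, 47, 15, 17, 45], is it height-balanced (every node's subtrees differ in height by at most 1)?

Tree (level-order array): [35, 16, 47, 15, 17, 45]
Definition: a tree is height-balanced if, at every node, |h(left) - h(right)| <= 1 (empty subtree has height -1).
Bottom-up per-node check:
  node 15: h_left=-1, h_right=-1, diff=0 [OK], height=0
  node 17: h_left=-1, h_right=-1, diff=0 [OK], height=0
  node 16: h_left=0, h_right=0, diff=0 [OK], height=1
  node 45: h_left=-1, h_right=-1, diff=0 [OK], height=0
  node 47: h_left=0, h_right=-1, diff=1 [OK], height=1
  node 35: h_left=1, h_right=1, diff=0 [OK], height=2
All nodes satisfy the balance condition.
Result: Balanced


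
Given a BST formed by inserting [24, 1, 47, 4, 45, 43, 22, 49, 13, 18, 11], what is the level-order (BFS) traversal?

Tree insertion order: [24, 1, 47, 4, 45, 43, 22, 49, 13, 18, 11]
Tree (level-order array): [24, 1, 47, None, 4, 45, 49, None, 22, 43, None, None, None, 13, None, None, None, 11, 18]
BFS from the root, enqueuing left then right child of each popped node:
  queue [24] -> pop 24, enqueue [1, 47], visited so far: [24]
  queue [1, 47] -> pop 1, enqueue [4], visited so far: [24, 1]
  queue [47, 4] -> pop 47, enqueue [45, 49], visited so far: [24, 1, 47]
  queue [4, 45, 49] -> pop 4, enqueue [22], visited so far: [24, 1, 47, 4]
  queue [45, 49, 22] -> pop 45, enqueue [43], visited so far: [24, 1, 47, 4, 45]
  queue [49, 22, 43] -> pop 49, enqueue [none], visited so far: [24, 1, 47, 4, 45, 49]
  queue [22, 43] -> pop 22, enqueue [13], visited so far: [24, 1, 47, 4, 45, 49, 22]
  queue [43, 13] -> pop 43, enqueue [none], visited so far: [24, 1, 47, 4, 45, 49, 22, 43]
  queue [13] -> pop 13, enqueue [11, 18], visited so far: [24, 1, 47, 4, 45, 49, 22, 43, 13]
  queue [11, 18] -> pop 11, enqueue [none], visited so far: [24, 1, 47, 4, 45, 49, 22, 43, 13, 11]
  queue [18] -> pop 18, enqueue [none], visited so far: [24, 1, 47, 4, 45, 49, 22, 43, 13, 11, 18]
Result: [24, 1, 47, 4, 45, 49, 22, 43, 13, 11, 18]


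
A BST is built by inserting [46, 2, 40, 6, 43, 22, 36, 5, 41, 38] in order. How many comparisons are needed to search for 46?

Search path for 46: 46
Found: True
Comparisons: 1


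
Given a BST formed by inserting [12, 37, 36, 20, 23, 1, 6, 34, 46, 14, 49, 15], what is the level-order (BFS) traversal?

Tree insertion order: [12, 37, 36, 20, 23, 1, 6, 34, 46, 14, 49, 15]
Tree (level-order array): [12, 1, 37, None, 6, 36, 46, None, None, 20, None, None, 49, 14, 23, None, None, None, 15, None, 34]
BFS from the root, enqueuing left then right child of each popped node:
  queue [12] -> pop 12, enqueue [1, 37], visited so far: [12]
  queue [1, 37] -> pop 1, enqueue [6], visited so far: [12, 1]
  queue [37, 6] -> pop 37, enqueue [36, 46], visited so far: [12, 1, 37]
  queue [6, 36, 46] -> pop 6, enqueue [none], visited so far: [12, 1, 37, 6]
  queue [36, 46] -> pop 36, enqueue [20], visited so far: [12, 1, 37, 6, 36]
  queue [46, 20] -> pop 46, enqueue [49], visited so far: [12, 1, 37, 6, 36, 46]
  queue [20, 49] -> pop 20, enqueue [14, 23], visited so far: [12, 1, 37, 6, 36, 46, 20]
  queue [49, 14, 23] -> pop 49, enqueue [none], visited so far: [12, 1, 37, 6, 36, 46, 20, 49]
  queue [14, 23] -> pop 14, enqueue [15], visited so far: [12, 1, 37, 6, 36, 46, 20, 49, 14]
  queue [23, 15] -> pop 23, enqueue [34], visited so far: [12, 1, 37, 6, 36, 46, 20, 49, 14, 23]
  queue [15, 34] -> pop 15, enqueue [none], visited so far: [12, 1, 37, 6, 36, 46, 20, 49, 14, 23, 15]
  queue [34] -> pop 34, enqueue [none], visited so far: [12, 1, 37, 6, 36, 46, 20, 49, 14, 23, 15, 34]
Result: [12, 1, 37, 6, 36, 46, 20, 49, 14, 23, 15, 34]


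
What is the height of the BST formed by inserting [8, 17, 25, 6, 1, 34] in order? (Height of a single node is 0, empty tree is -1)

Insertion order: [8, 17, 25, 6, 1, 34]
Tree (level-order array): [8, 6, 17, 1, None, None, 25, None, None, None, 34]
Compute height bottom-up (empty subtree = -1):
  height(1) = 1 + max(-1, -1) = 0
  height(6) = 1 + max(0, -1) = 1
  height(34) = 1 + max(-1, -1) = 0
  height(25) = 1 + max(-1, 0) = 1
  height(17) = 1 + max(-1, 1) = 2
  height(8) = 1 + max(1, 2) = 3
Height = 3


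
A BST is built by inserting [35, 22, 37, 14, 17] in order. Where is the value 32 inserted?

Starting tree (level order): [35, 22, 37, 14, None, None, None, None, 17]
Insertion path: 35 -> 22
Result: insert 32 as right child of 22
Final tree (level order): [35, 22, 37, 14, 32, None, None, None, 17]


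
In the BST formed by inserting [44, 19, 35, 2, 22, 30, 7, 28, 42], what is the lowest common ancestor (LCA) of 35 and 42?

Tree insertion order: [44, 19, 35, 2, 22, 30, 7, 28, 42]
Tree (level-order array): [44, 19, None, 2, 35, None, 7, 22, 42, None, None, None, 30, None, None, 28]
In a BST, the LCA of p=35, q=42 is the first node v on the
root-to-leaf path with p <= v <= q (go left if both < v, right if both > v).
Walk from root:
  at 44: both 35 and 42 < 44, go left
  at 19: both 35 and 42 > 19, go right
  at 35: 35 <= 35 <= 42, this is the LCA
LCA = 35


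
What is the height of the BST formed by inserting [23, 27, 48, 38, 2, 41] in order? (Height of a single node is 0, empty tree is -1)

Insertion order: [23, 27, 48, 38, 2, 41]
Tree (level-order array): [23, 2, 27, None, None, None, 48, 38, None, None, 41]
Compute height bottom-up (empty subtree = -1):
  height(2) = 1 + max(-1, -1) = 0
  height(41) = 1 + max(-1, -1) = 0
  height(38) = 1 + max(-1, 0) = 1
  height(48) = 1 + max(1, -1) = 2
  height(27) = 1 + max(-1, 2) = 3
  height(23) = 1 + max(0, 3) = 4
Height = 4


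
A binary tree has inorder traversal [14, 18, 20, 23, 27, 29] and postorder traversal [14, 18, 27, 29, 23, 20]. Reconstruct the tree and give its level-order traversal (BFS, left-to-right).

Inorder:   [14, 18, 20, 23, 27, 29]
Postorder: [14, 18, 27, 29, 23, 20]
Algorithm: postorder visits root last, so walk postorder right-to-left;
each value is the root of the current inorder slice — split it at that
value, recurse on the right subtree first, then the left.
Recursive splits:
  root=20; inorder splits into left=[14, 18], right=[23, 27, 29]
  root=23; inorder splits into left=[], right=[27, 29]
  root=29; inorder splits into left=[27], right=[]
  root=27; inorder splits into left=[], right=[]
  root=18; inorder splits into left=[14], right=[]
  root=14; inorder splits into left=[], right=[]
Reconstructed level-order: [20, 18, 23, 14, 29, 27]


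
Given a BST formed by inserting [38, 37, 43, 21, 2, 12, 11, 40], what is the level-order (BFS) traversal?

Tree insertion order: [38, 37, 43, 21, 2, 12, 11, 40]
Tree (level-order array): [38, 37, 43, 21, None, 40, None, 2, None, None, None, None, 12, 11]
BFS from the root, enqueuing left then right child of each popped node:
  queue [38] -> pop 38, enqueue [37, 43], visited so far: [38]
  queue [37, 43] -> pop 37, enqueue [21], visited so far: [38, 37]
  queue [43, 21] -> pop 43, enqueue [40], visited so far: [38, 37, 43]
  queue [21, 40] -> pop 21, enqueue [2], visited so far: [38, 37, 43, 21]
  queue [40, 2] -> pop 40, enqueue [none], visited so far: [38, 37, 43, 21, 40]
  queue [2] -> pop 2, enqueue [12], visited so far: [38, 37, 43, 21, 40, 2]
  queue [12] -> pop 12, enqueue [11], visited so far: [38, 37, 43, 21, 40, 2, 12]
  queue [11] -> pop 11, enqueue [none], visited so far: [38, 37, 43, 21, 40, 2, 12, 11]
Result: [38, 37, 43, 21, 40, 2, 12, 11]


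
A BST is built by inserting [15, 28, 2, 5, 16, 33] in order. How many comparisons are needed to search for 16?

Search path for 16: 15 -> 28 -> 16
Found: True
Comparisons: 3


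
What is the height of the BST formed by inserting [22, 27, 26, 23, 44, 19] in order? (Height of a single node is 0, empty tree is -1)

Insertion order: [22, 27, 26, 23, 44, 19]
Tree (level-order array): [22, 19, 27, None, None, 26, 44, 23]
Compute height bottom-up (empty subtree = -1):
  height(19) = 1 + max(-1, -1) = 0
  height(23) = 1 + max(-1, -1) = 0
  height(26) = 1 + max(0, -1) = 1
  height(44) = 1 + max(-1, -1) = 0
  height(27) = 1 + max(1, 0) = 2
  height(22) = 1 + max(0, 2) = 3
Height = 3


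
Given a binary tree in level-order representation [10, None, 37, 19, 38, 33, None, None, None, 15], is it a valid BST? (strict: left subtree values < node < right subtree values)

Level-order array: [10, None, 37, 19, 38, 33, None, None, None, 15]
Validate using subtree bounds (lo, hi): at each node, require lo < value < hi,
then recurse left with hi=value and right with lo=value.
Preorder trace (stopping at first violation):
  at node 10 with bounds (-inf, +inf): OK
  at node 37 with bounds (10, +inf): OK
  at node 19 with bounds (10, 37): OK
  at node 33 with bounds (10, 19): VIOLATION
Node 33 violates its bound: not (10 < 33 < 19).
Result: Not a valid BST


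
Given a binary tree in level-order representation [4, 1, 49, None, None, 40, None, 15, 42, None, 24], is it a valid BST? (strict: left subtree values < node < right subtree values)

Level-order array: [4, 1, 49, None, None, 40, None, 15, 42, None, 24]
Validate using subtree bounds (lo, hi): at each node, require lo < value < hi,
then recurse left with hi=value and right with lo=value.
Preorder trace (stopping at first violation):
  at node 4 with bounds (-inf, +inf): OK
  at node 1 with bounds (-inf, 4): OK
  at node 49 with bounds (4, +inf): OK
  at node 40 with bounds (4, 49): OK
  at node 15 with bounds (4, 40): OK
  at node 24 with bounds (15, 40): OK
  at node 42 with bounds (40, 49): OK
No violation found at any node.
Result: Valid BST


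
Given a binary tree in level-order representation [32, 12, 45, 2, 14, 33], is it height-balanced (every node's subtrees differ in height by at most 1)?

Tree (level-order array): [32, 12, 45, 2, 14, 33]
Definition: a tree is height-balanced if, at every node, |h(left) - h(right)| <= 1 (empty subtree has height -1).
Bottom-up per-node check:
  node 2: h_left=-1, h_right=-1, diff=0 [OK], height=0
  node 14: h_left=-1, h_right=-1, diff=0 [OK], height=0
  node 12: h_left=0, h_right=0, diff=0 [OK], height=1
  node 33: h_left=-1, h_right=-1, diff=0 [OK], height=0
  node 45: h_left=0, h_right=-1, diff=1 [OK], height=1
  node 32: h_left=1, h_right=1, diff=0 [OK], height=2
All nodes satisfy the balance condition.
Result: Balanced


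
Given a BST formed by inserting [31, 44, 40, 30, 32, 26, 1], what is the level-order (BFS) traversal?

Tree insertion order: [31, 44, 40, 30, 32, 26, 1]
Tree (level-order array): [31, 30, 44, 26, None, 40, None, 1, None, 32]
BFS from the root, enqueuing left then right child of each popped node:
  queue [31] -> pop 31, enqueue [30, 44], visited so far: [31]
  queue [30, 44] -> pop 30, enqueue [26], visited so far: [31, 30]
  queue [44, 26] -> pop 44, enqueue [40], visited so far: [31, 30, 44]
  queue [26, 40] -> pop 26, enqueue [1], visited so far: [31, 30, 44, 26]
  queue [40, 1] -> pop 40, enqueue [32], visited so far: [31, 30, 44, 26, 40]
  queue [1, 32] -> pop 1, enqueue [none], visited so far: [31, 30, 44, 26, 40, 1]
  queue [32] -> pop 32, enqueue [none], visited so far: [31, 30, 44, 26, 40, 1, 32]
Result: [31, 30, 44, 26, 40, 1, 32]


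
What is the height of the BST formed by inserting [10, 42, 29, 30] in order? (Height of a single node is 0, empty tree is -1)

Insertion order: [10, 42, 29, 30]
Tree (level-order array): [10, None, 42, 29, None, None, 30]
Compute height bottom-up (empty subtree = -1):
  height(30) = 1 + max(-1, -1) = 0
  height(29) = 1 + max(-1, 0) = 1
  height(42) = 1 + max(1, -1) = 2
  height(10) = 1 + max(-1, 2) = 3
Height = 3


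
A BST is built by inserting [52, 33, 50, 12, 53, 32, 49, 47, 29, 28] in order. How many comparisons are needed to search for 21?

Search path for 21: 52 -> 33 -> 12 -> 32 -> 29 -> 28
Found: False
Comparisons: 6


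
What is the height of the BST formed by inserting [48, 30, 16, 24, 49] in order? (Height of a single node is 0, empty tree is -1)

Insertion order: [48, 30, 16, 24, 49]
Tree (level-order array): [48, 30, 49, 16, None, None, None, None, 24]
Compute height bottom-up (empty subtree = -1):
  height(24) = 1 + max(-1, -1) = 0
  height(16) = 1 + max(-1, 0) = 1
  height(30) = 1 + max(1, -1) = 2
  height(49) = 1 + max(-1, -1) = 0
  height(48) = 1 + max(2, 0) = 3
Height = 3


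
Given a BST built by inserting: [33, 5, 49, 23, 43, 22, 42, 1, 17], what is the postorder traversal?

Tree insertion order: [33, 5, 49, 23, 43, 22, 42, 1, 17]
Tree (level-order array): [33, 5, 49, 1, 23, 43, None, None, None, 22, None, 42, None, 17]
Postorder traversal: [1, 17, 22, 23, 5, 42, 43, 49, 33]


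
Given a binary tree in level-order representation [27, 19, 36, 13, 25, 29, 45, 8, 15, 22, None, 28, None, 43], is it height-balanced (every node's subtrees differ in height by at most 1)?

Tree (level-order array): [27, 19, 36, 13, 25, 29, 45, 8, 15, 22, None, 28, None, 43]
Definition: a tree is height-balanced if, at every node, |h(left) - h(right)| <= 1 (empty subtree has height -1).
Bottom-up per-node check:
  node 8: h_left=-1, h_right=-1, diff=0 [OK], height=0
  node 15: h_left=-1, h_right=-1, diff=0 [OK], height=0
  node 13: h_left=0, h_right=0, diff=0 [OK], height=1
  node 22: h_left=-1, h_right=-1, diff=0 [OK], height=0
  node 25: h_left=0, h_right=-1, diff=1 [OK], height=1
  node 19: h_left=1, h_right=1, diff=0 [OK], height=2
  node 28: h_left=-1, h_right=-1, diff=0 [OK], height=0
  node 29: h_left=0, h_right=-1, diff=1 [OK], height=1
  node 43: h_left=-1, h_right=-1, diff=0 [OK], height=0
  node 45: h_left=0, h_right=-1, diff=1 [OK], height=1
  node 36: h_left=1, h_right=1, diff=0 [OK], height=2
  node 27: h_left=2, h_right=2, diff=0 [OK], height=3
All nodes satisfy the balance condition.
Result: Balanced


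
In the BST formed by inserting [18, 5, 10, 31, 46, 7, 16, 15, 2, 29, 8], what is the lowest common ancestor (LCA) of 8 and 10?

Tree insertion order: [18, 5, 10, 31, 46, 7, 16, 15, 2, 29, 8]
Tree (level-order array): [18, 5, 31, 2, 10, 29, 46, None, None, 7, 16, None, None, None, None, None, 8, 15]
In a BST, the LCA of p=8, q=10 is the first node v on the
root-to-leaf path with p <= v <= q (go left if both < v, right if both > v).
Walk from root:
  at 18: both 8 and 10 < 18, go left
  at 5: both 8 and 10 > 5, go right
  at 10: 8 <= 10 <= 10, this is the LCA
LCA = 10


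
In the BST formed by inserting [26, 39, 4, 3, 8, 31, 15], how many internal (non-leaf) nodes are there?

Tree built from: [26, 39, 4, 3, 8, 31, 15]
Tree (level-order array): [26, 4, 39, 3, 8, 31, None, None, None, None, 15]
Rule: An internal node has at least one child.
Per-node child counts:
  node 26: 2 child(ren)
  node 4: 2 child(ren)
  node 3: 0 child(ren)
  node 8: 1 child(ren)
  node 15: 0 child(ren)
  node 39: 1 child(ren)
  node 31: 0 child(ren)
Matching nodes: [26, 4, 8, 39]
Count of internal (non-leaf) nodes: 4


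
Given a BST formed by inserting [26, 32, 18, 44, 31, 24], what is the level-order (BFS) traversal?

Tree insertion order: [26, 32, 18, 44, 31, 24]
Tree (level-order array): [26, 18, 32, None, 24, 31, 44]
BFS from the root, enqueuing left then right child of each popped node:
  queue [26] -> pop 26, enqueue [18, 32], visited so far: [26]
  queue [18, 32] -> pop 18, enqueue [24], visited so far: [26, 18]
  queue [32, 24] -> pop 32, enqueue [31, 44], visited so far: [26, 18, 32]
  queue [24, 31, 44] -> pop 24, enqueue [none], visited so far: [26, 18, 32, 24]
  queue [31, 44] -> pop 31, enqueue [none], visited so far: [26, 18, 32, 24, 31]
  queue [44] -> pop 44, enqueue [none], visited so far: [26, 18, 32, 24, 31, 44]
Result: [26, 18, 32, 24, 31, 44]


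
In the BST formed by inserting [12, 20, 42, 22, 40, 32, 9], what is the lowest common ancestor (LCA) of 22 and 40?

Tree insertion order: [12, 20, 42, 22, 40, 32, 9]
Tree (level-order array): [12, 9, 20, None, None, None, 42, 22, None, None, 40, 32]
In a BST, the LCA of p=22, q=40 is the first node v on the
root-to-leaf path with p <= v <= q (go left if both < v, right if both > v).
Walk from root:
  at 12: both 22 and 40 > 12, go right
  at 20: both 22 and 40 > 20, go right
  at 42: both 22 and 40 < 42, go left
  at 22: 22 <= 22 <= 40, this is the LCA
LCA = 22


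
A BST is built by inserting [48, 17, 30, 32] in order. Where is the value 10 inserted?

Starting tree (level order): [48, 17, None, None, 30, None, 32]
Insertion path: 48 -> 17
Result: insert 10 as left child of 17
Final tree (level order): [48, 17, None, 10, 30, None, None, None, 32]


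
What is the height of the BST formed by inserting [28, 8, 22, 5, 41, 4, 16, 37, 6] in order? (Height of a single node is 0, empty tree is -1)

Insertion order: [28, 8, 22, 5, 41, 4, 16, 37, 6]
Tree (level-order array): [28, 8, 41, 5, 22, 37, None, 4, 6, 16]
Compute height bottom-up (empty subtree = -1):
  height(4) = 1 + max(-1, -1) = 0
  height(6) = 1 + max(-1, -1) = 0
  height(5) = 1 + max(0, 0) = 1
  height(16) = 1 + max(-1, -1) = 0
  height(22) = 1 + max(0, -1) = 1
  height(8) = 1 + max(1, 1) = 2
  height(37) = 1 + max(-1, -1) = 0
  height(41) = 1 + max(0, -1) = 1
  height(28) = 1 + max(2, 1) = 3
Height = 3


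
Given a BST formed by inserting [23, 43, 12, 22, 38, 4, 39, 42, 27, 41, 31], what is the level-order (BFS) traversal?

Tree insertion order: [23, 43, 12, 22, 38, 4, 39, 42, 27, 41, 31]
Tree (level-order array): [23, 12, 43, 4, 22, 38, None, None, None, None, None, 27, 39, None, 31, None, 42, None, None, 41]
BFS from the root, enqueuing left then right child of each popped node:
  queue [23] -> pop 23, enqueue [12, 43], visited so far: [23]
  queue [12, 43] -> pop 12, enqueue [4, 22], visited so far: [23, 12]
  queue [43, 4, 22] -> pop 43, enqueue [38], visited so far: [23, 12, 43]
  queue [4, 22, 38] -> pop 4, enqueue [none], visited so far: [23, 12, 43, 4]
  queue [22, 38] -> pop 22, enqueue [none], visited so far: [23, 12, 43, 4, 22]
  queue [38] -> pop 38, enqueue [27, 39], visited so far: [23, 12, 43, 4, 22, 38]
  queue [27, 39] -> pop 27, enqueue [31], visited so far: [23, 12, 43, 4, 22, 38, 27]
  queue [39, 31] -> pop 39, enqueue [42], visited so far: [23, 12, 43, 4, 22, 38, 27, 39]
  queue [31, 42] -> pop 31, enqueue [none], visited so far: [23, 12, 43, 4, 22, 38, 27, 39, 31]
  queue [42] -> pop 42, enqueue [41], visited so far: [23, 12, 43, 4, 22, 38, 27, 39, 31, 42]
  queue [41] -> pop 41, enqueue [none], visited so far: [23, 12, 43, 4, 22, 38, 27, 39, 31, 42, 41]
Result: [23, 12, 43, 4, 22, 38, 27, 39, 31, 42, 41]


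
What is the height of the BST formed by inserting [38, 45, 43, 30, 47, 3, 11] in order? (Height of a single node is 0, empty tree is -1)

Insertion order: [38, 45, 43, 30, 47, 3, 11]
Tree (level-order array): [38, 30, 45, 3, None, 43, 47, None, 11]
Compute height bottom-up (empty subtree = -1):
  height(11) = 1 + max(-1, -1) = 0
  height(3) = 1 + max(-1, 0) = 1
  height(30) = 1 + max(1, -1) = 2
  height(43) = 1 + max(-1, -1) = 0
  height(47) = 1 + max(-1, -1) = 0
  height(45) = 1 + max(0, 0) = 1
  height(38) = 1 + max(2, 1) = 3
Height = 3


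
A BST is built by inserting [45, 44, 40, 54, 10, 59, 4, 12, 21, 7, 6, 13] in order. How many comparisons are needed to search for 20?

Search path for 20: 45 -> 44 -> 40 -> 10 -> 12 -> 21 -> 13
Found: False
Comparisons: 7


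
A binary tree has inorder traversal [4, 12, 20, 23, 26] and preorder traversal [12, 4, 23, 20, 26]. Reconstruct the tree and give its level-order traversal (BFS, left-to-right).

Inorder:  [4, 12, 20, 23, 26]
Preorder: [12, 4, 23, 20, 26]
Algorithm: preorder visits root first, so consume preorder in order;
for each root, split the current inorder slice at that value into
left-subtree inorder and right-subtree inorder, then recurse.
Recursive splits:
  root=12; inorder splits into left=[4], right=[20, 23, 26]
  root=4; inorder splits into left=[], right=[]
  root=23; inorder splits into left=[20], right=[26]
  root=20; inorder splits into left=[], right=[]
  root=26; inorder splits into left=[], right=[]
Reconstructed level-order: [12, 4, 23, 20, 26]


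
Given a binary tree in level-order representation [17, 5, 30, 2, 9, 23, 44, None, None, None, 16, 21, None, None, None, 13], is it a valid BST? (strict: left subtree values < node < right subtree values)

Level-order array: [17, 5, 30, 2, 9, 23, 44, None, None, None, 16, 21, None, None, None, 13]
Validate using subtree bounds (lo, hi): at each node, require lo < value < hi,
then recurse left with hi=value and right with lo=value.
Preorder trace (stopping at first violation):
  at node 17 with bounds (-inf, +inf): OK
  at node 5 with bounds (-inf, 17): OK
  at node 2 with bounds (-inf, 5): OK
  at node 9 with bounds (5, 17): OK
  at node 16 with bounds (9, 17): OK
  at node 13 with bounds (9, 16): OK
  at node 30 with bounds (17, +inf): OK
  at node 23 with bounds (17, 30): OK
  at node 21 with bounds (17, 23): OK
  at node 44 with bounds (30, +inf): OK
No violation found at any node.
Result: Valid BST


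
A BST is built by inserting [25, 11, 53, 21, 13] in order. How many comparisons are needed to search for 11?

Search path for 11: 25 -> 11
Found: True
Comparisons: 2


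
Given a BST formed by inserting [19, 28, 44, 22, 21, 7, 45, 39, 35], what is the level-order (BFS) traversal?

Tree insertion order: [19, 28, 44, 22, 21, 7, 45, 39, 35]
Tree (level-order array): [19, 7, 28, None, None, 22, 44, 21, None, 39, 45, None, None, 35]
BFS from the root, enqueuing left then right child of each popped node:
  queue [19] -> pop 19, enqueue [7, 28], visited so far: [19]
  queue [7, 28] -> pop 7, enqueue [none], visited so far: [19, 7]
  queue [28] -> pop 28, enqueue [22, 44], visited so far: [19, 7, 28]
  queue [22, 44] -> pop 22, enqueue [21], visited so far: [19, 7, 28, 22]
  queue [44, 21] -> pop 44, enqueue [39, 45], visited so far: [19, 7, 28, 22, 44]
  queue [21, 39, 45] -> pop 21, enqueue [none], visited so far: [19, 7, 28, 22, 44, 21]
  queue [39, 45] -> pop 39, enqueue [35], visited so far: [19, 7, 28, 22, 44, 21, 39]
  queue [45, 35] -> pop 45, enqueue [none], visited so far: [19, 7, 28, 22, 44, 21, 39, 45]
  queue [35] -> pop 35, enqueue [none], visited so far: [19, 7, 28, 22, 44, 21, 39, 45, 35]
Result: [19, 7, 28, 22, 44, 21, 39, 45, 35]


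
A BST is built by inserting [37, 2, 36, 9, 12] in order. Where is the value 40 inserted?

Starting tree (level order): [37, 2, None, None, 36, 9, None, None, 12]
Insertion path: 37
Result: insert 40 as right child of 37
Final tree (level order): [37, 2, 40, None, 36, None, None, 9, None, None, 12]


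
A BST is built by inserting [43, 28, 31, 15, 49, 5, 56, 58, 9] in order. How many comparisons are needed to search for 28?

Search path for 28: 43 -> 28
Found: True
Comparisons: 2
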